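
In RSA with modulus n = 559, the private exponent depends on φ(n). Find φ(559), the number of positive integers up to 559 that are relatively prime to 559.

Factor: 559 = 13 · 43.
φ(559) = (13−1) · (43−1) = 12 · 42 = 504.

504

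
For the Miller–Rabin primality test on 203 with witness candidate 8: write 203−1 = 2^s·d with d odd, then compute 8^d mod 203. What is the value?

203 − 1 = 202 = 2^1 · 101, so d = 101.
8^1 ≡ 8 (mod 203)
8^2 ≡ 8^2 = 64 ≡ 64 (mod 203)
8^4 ≡ 64^2 = 4096 ≡ 36 (mod 203)
8^8 ≡ 36^2 = 1296 ≡ 78 (mod 203)
8^16 ≡ 78^2 = 6084 ≡ 197 (mod 203)
8^32 ≡ 197^2 = 38809 ≡ 36 (mod 203)
8^64 ≡ 36^2 = 1296 ≡ 78 (mod 203)
101 = 64 + 32 + 4 + 1 in binary powers of 2.
So 8^101 ≡ 78 · 36 · 36 · 8 ≡ 155 (mod 203).
Squaring chain: 155; never reaches −1, so base 8 is a Miller–Rabin witness that 203 is composite.

155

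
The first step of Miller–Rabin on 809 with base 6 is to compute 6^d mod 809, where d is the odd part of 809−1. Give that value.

809 − 1 = 808 = 2^3 · 101, so d = 101.
6^1 ≡ 6 (mod 809)
6^2 ≡ 6^2 = 36 ≡ 36 (mod 809)
6^4 ≡ 36^2 = 1296 ≡ 487 (mod 809)
6^8 ≡ 487^2 = 237169 ≡ 132 (mod 809)
6^16 ≡ 132^2 = 17424 ≡ 435 (mod 809)
6^32 ≡ 435^2 = 189225 ≡ 728 (mod 809)
6^64 ≡ 728^2 = 529984 ≡ 89 (mod 809)
101 = 64 + 32 + 4 + 1 in binary powers of 2.
So 6^101 ≡ 89 · 728 · 487 · 6 ≡ 44 (mod 809).
Squaring chain: 44 → 318 → 808; reaches −1, so base 6 does not prove 809 composite.

44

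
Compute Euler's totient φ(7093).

Factor: 7093 = 41 · 173.
φ(7093) = (41−1) · (173−1) = 40 · 172 = 6880.

6880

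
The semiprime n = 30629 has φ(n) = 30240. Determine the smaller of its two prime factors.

109

φ(n) = (p−1)(q−1) = n − (p+q) + 1, so p + q = 30629 − 30240 + 1 = 390.
p and q are the roots of t² − 390t + 30629 = 0.
Discriminant: 390² − 4·30629 = 152100 − 122516 = 29584; √29584 = 172.
q = (390 − 172)/2 = 109, p = (390 + 172)/2 = 281.
Check: 109 · 281 = 30629.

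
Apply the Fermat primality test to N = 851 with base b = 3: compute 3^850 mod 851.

303

3^1 ≡ 3 (mod 851)
3^2 ≡ 3^2 = 9 ≡ 9 (mod 851)
3^4 ≡ 9^2 = 81 ≡ 81 (mod 851)
3^8 ≡ 81^2 = 6561 ≡ 604 (mod 851)
3^16 ≡ 604^2 = 364816 ≡ 588 (mod 851)
3^32 ≡ 588^2 = 345744 ≡ 238 (mod 851)
3^64 ≡ 238^2 = 56644 ≡ 478 (mod 851)
3^128 ≡ 478^2 = 228484 ≡ 416 (mod 851)
3^256 ≡ 416^2 = 173056 ≡ 303 (mod 851)
3^512 ≡ 303^2 = 91809 ≡ 752 (mod 851)
850 = 512 + 256 + 64 + 16 + 2 in binary powers of 2.
So 3^850 ≡ 752 · 303 · 478 · 588 · 9 ≡ 303 (mod 851).
Since 303 ≠ 1, base 3 is a Fermat witness: 851 is composite.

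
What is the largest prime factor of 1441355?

89

1441355 = 5 · 288271
288271 = 41 · 7031
7031 = 79 · 89
89 is prime.
So 1441355 = 5 · 41 · 79 · 89; the largest prime factor is 89.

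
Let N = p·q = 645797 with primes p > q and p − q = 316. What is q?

Since p = q + 316, we have 645797 = q(q + 316), so q² + 316q − 645797 = 0.
Discriminant: 316² + 4·645797 = 99856 + 2583188 = 2683044; √2683044 = 1638.
q = (−316 + 1638)/2 = 661, and p = q + 316 = 977.
Check: 661 · 977 = 645797.

661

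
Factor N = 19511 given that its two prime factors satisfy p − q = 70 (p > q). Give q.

Since p = q + 70, we have 19511 = q(q + 70), so q² + 70q − 19511 = 0.
Discriminant: 70² + 4·19511 = 4900 + 78044 = 82944; √82944 = 288.
q = (−70 + 288)/2 = 109, and p = q + 70 = 179.
Check: 109 · 179 = 19511.

109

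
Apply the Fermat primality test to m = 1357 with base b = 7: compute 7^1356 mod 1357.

163

7^1 ≡ 7 (mod 1357)
7^2 ≡ 7^2 = 49 ≡ 49 (mod 1357)
7^4 ≡ 49^2 = 2401 ≡ 1044 (mod 1357)
7^8 ≡ 1044^2 = 1089936 ≡ 265 (mod 1357)
7^16 ≡ 265^2 = 70225 ≡ 1018 (mod 1357)
7^32 ≡ 1018^2 = 1036324 ≡ 933 (mod 1357)
7^64 ≡ 933^2 = 870489 ≡ 652 (mod 1357)
7^128 ≡ 652^2 = 425104 ≡ 363 (mod 1357)
7^256 ≡ 363^2 = 131769 ≡ 140 (mod 1357)
7^512 ≡ 140^2 = 19600 ≡ 602 (mod 1357)
7^1024 ≡ 602^2 = 362404 ≡ 85 (mod 1357)
1356 = 1024 + 256 + 64 + 8 + 4 in binary powers of 2.
So 7^1356 ≡ 85 · 140 · 652 · 265 · 1044 ≡ 163 (mod 1357).
Since 163 ≠ 1, base 7 is a Fermat witness: 1357 is composite.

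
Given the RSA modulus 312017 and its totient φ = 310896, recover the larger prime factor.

613

φ(n) = (p−1)(q−1) = n − (p+q) + 1, so p + q = 312017 − 310896 + 1 = 1122.
p and q are the roots of t² − 1122t + 312017 = 0.
Discriminant: 1122² − 4·312017 = 1258884 − 1248068 = 10816; √10816 = 104.
q = (1122 − 104)/2 = 509, p = (1122 + 104)/2 = 613.
Check: 509 · 613 = 312017.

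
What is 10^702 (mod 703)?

10^1 ≡ 10 (mod 703)
10^2 ≡ 10^2 = 100 ≡ 100 (mod 703)
10^4 ≡ 100^2 = 10000 ≡ 158 (mod 703)
10^8 ≡ 158^2 = 24964 ≡ 359 (mod 703)
10^16 ≡ 359^2 = 128881 ≡ 232 (mod 703)
10^32 ≡ 232^2 = 53824 ≡ 396 (mod 703)
10^64 ≡ 396^2 = 156816 ≡ 47 (mod 703)
10^128 ≡ 47^2 = 2209 ≡ 100 (mod 703)
10^256 ≡ 100^2 = 10000 ≡ 158 (mod 703)
10^512 ≡ 158^2 = 24964 ≡ 359 (mod 703)
702 = 512 + 128 + 32 + 16 + 8 + 4 + 2 in binary powers of 2.
So 10^702 ≡ 359 · 100 · 396 · 232 · 359 · 158 · 100 ≡ 1 (mod 703).
Since the result is 1, base 10 gives no evidence that 703 is composite.

1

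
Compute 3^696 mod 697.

288

3^1 ≡ 3 (mod 697)
3^2 ≡ 3^2 = 9 ≡ 9 (mod 697)
3^4 ≡ 9^2 = 81 ≡ 81 (mod 697)
3^8 ≡ 81^2 = 6561 ≡ 288 (mod 697)
3^16 ≡ 288^2 = 82944 ≡ 1 (mod 697)
3^32 ≡ 1^2 = 1 ≡ 1 (mod 697)
3^64 ≡ 1^2 = 1 ≡ 1 (mod 697)
3^128 ≡ 1^2 = 1 ≡ 1 (mod 697)
3^256 ≡ 1^2 = 1 ≡ 1 (mod 697)
3^512 ≡ 1^2 = 1 ≡ 1 (mod 697)
696 = 512 + 128 + 32 + 16 + 8 in binary powers of 2.
So 3^696 ≡ 1 · 1 · 1 · 1 · 288 ≡ 288 (mod 697).
Since 288 ≠ 1, base 3 is a Fermat witness: 697 is composite.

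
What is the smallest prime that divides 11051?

43

11051 is odd.
Digit sum 8, not divisible by 3.
Ends in 1: not divisible by 5.
7: 11051 = 7·1578 + 5
11: 11051 = 11·1004 + 7
13: 11051 = 13·850 + 1
17: 11051 = 17·650 + 1
19: 11051 = 19·581 + 12
23: 11051 = 23·480 + 11
29: 11051 = 29·381 + 2
31: 11051 = 31·356 + 15
37: 11051 = 37·298 + 25
41: 11051 = 41·269 + 22
43: 11051 = 43·257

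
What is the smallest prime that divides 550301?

550301 is odd.
Digit sum 14, not divisible by 3.
Ends in 1: not divisible by 5.
7: 550301 = 7·78614 + 3
11: 550301 = 11·50027 + 4
13: 550301 = 13·42330 + 11
17: 550301 = 17·32370 + 11
19: 550301 = 19·28963 + 4
23: 550301 = 23·23926 + 3
29: 550301 = 29·18975 + 26
31: 550301 = 31·17751 + 20
37: 550301 = 37·14873

37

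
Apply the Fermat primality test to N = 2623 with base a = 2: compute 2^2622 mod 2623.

2553

2^1 ≡ 2 (mod 2623)
2^2 ≡ 2^2 = 4 ≡ 4 (mod 2623)
2^4 ≡ 4^2 = 16 ≡ 16 (mod 2623)
2^8 ≡ 16^2 = 256 ≡ 256 (mod 2623)
2^16 ≡ 256^2 = 65536 ≡ 2584 (mod 2623)
2^32 ≡ 2584^2 = 6677056 ≡ 1521 (mod 2623)
2^64 ≡ 1521^2 = 2313441 ≡ 2578 (mod 2623)
2^128 ≡ 2578^2 = 6646084 ≡ 2025 (mod 2623)
2^256 ≡ 2025^2 = 4100625 ≡ 876 (mod 2623)
2^512 ≡ 876^2 = 767376 ≡ 1460 (mod 2623)
2^1024 ≡ 1460^2 = 2131600 ≡ 1724 (mod 2623)
2^2048 ≡ 1724^2 = 2972176 ≡ 317 (mod 2623)
2622 = 2048 + 512 + 32 + 16 + 8 + 4 + 2 in binary powers of 2.
So 2^2622 ≡ 317 · 1460 · 1521 · 2584 · 256 · 16 · 4 ≡ 2553 (mod 2623).
Since 2553 ≠ 1, base 2 is a Fermat witness: 2623 is composite.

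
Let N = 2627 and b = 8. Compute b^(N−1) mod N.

8^1 ≡ 8 (mod 2627)
8^2 ≡ 8^2 = 64 ≡ 64 (mod 2627)
8^4 ≡ 64^2 = 4096 ≡ 1469 (mod 2627)
8^8 ≡ 1469^2 = 2157961 ≡ 1194 (mod 2627)
8^16 ≡ 1194^2 = 1425636 ≡ 1802 (mod 2627)
8^32 ≡ 1802^2 = 3247204 ≡ 232 (mod 2627)
8^64 ≡ 232^2 = 53824 ≡ 1284 (mod 2627)
8^128 ≡ 1284^2 = 1648656 ≡ 1527 (mod 2627)
8^256 ≡ 1527^2 = 2331729 ≡ 1580 (mod 2627)
8^512 ≡ 1580^2 = 2496400 ≡ 750 (mod 2627)
8^1024 ≡ 750^2 = 562500 ≡ 322 (mod 2627)
8^2048 ≡ 322^2 = 103684 ≡ 1231 (mod 2627)
2626 = 2048 + 512 + 64 + 2 in binary powers of 2.
So 8^2626 ≡ 1231 · 750 · 1284 · 64 ≡ 2564 (mod 2627).
Since 2564 ≠ 1, base 8 is a Fermat witness: 2627 is composite.

2564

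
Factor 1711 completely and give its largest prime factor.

59

1711 = 29 · 59
59 is prime.
So 1711 = 29 · 59; the largest prime factor is 59.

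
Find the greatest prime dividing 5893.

83

5893 = 71 · 83
83 is prime.
So 5893 = 71 · 83; the largest prime factor is 83.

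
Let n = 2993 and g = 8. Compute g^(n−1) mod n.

592

8^1 ≡ 8 (mod 2993)
8^2 ≡ 8^2 = 64 ≡ 64 (mod 2993)
8^4 ≡ 64^2 = 4096 ≡ 1103 (mod 2993)
8^8 ≡ 1103^2 = 1216609 ≡ 1451 (mod 2993)
8^16 ≡ 1451^2 = 2105401 ≡ 1322 (mod 2993)
8^32 ≡ 1322^2 = 1747684 ≡ 2765 (mod 2993)
8^64 ≡ 2765^2 = 7645225 ≡ 1103 (mod 2993)
8^128 ≡ 1103^2 = 1216609 ≡ 1451 (mod 2993)
8^256 ≡ 1451^2 = 2105401 ≡ 1322 (mod 2993)
8^512 ≡ 1322^2 = 1747684 ≡ 2765 (mod 2993)
8^1024 ≡ 2765^2 = 7645225 ≡ 1103 (mod 2993)
8^2048 ≡ 1103^2 = 1216609 ≡ 1451 (mod 2993)
2992 = 2048 + 512 + 256 + 128 + 32 + 16 in binary powers of 2.
So 8^2992 ≡ 1451 · 2765 · 1322 · 1451 · 2765 · 1322 ≡ 592 (mod 2993).
Since 592 ≠ 1, base 8 is a Fermat witness: 2993 is composite.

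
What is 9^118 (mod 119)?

9^1 ≡ 9 (mod 119)
9^2 ≡ 9^2 = 81 ≡ 81 (mod 119)
9^4 ≡ 81^2 = 6561 ≡ 16 (mod 119)
9^8 ≡ 16^2 = 256 ≡ 18 (mod 119)
9^16 ≡ 18^2 = 324 ≡ 86 (mod 119)
9^32 ≡ 86^2 = 7396 ≡ 18 (mod 119)
9^64 ≡ 18^2 = 324 ≡ 86 (mod 119)
118 = 64 + 32 + 16 + 4 + 2 in binary powers of 2.
So 9^118 ≡ 86 · 18 · 86 · 16 · 81 ≡ 72 (mod 119).
Since 72 ≠ 1, base 9 is a Fermat witness: 119 is composite.

72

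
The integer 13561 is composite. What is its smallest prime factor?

13561 is odd.
Digit sum 16, not divisible by 3.
Ends in 1: not divisible by 5.
7: 13561 = 7·1937 + 2
11: 13561 = 11·1232 + 9
13: 13561 = 13·1043 + 2
17: 13561 = 17·797 + 12
19: 13561 = 19·713 + 14
23: 13561 = 23·589 + 14
29: 13561 = 29·467 + 18
31: 13561 = 31·437 + 14
37: 13561 = 37·366 + 19
41: 13561 = 41·330 + 31
43: 13561 = 43·315 + 16
47: 13561 = 47·288 + 25
53: 13561 = 53·255 + 46
59: 13561 = 59·229 + 50
61: 13561 = 61·222 + 19
67: 13561 = 67·202 + 27
71: 13561 = 71·191

71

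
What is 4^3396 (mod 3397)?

4^1 ≡ 4 (mod 3397)
4^2 ≡ 4^2 = 16 ≡ 16 (mod 3397)
4^4 ≡ 16^2 = 256 ≡ 256 (mod 3397)
4^8 ≡ 256^2 = 65536 ≡ 993 (mod 3397)
4^16 ≡ 993^2 = 986049 ≡ 919 (mod 3397)
4^32 ≡ 919^2 = 844561 ≡ 2105 (mod 3397)
4^64 ≡ 2105^2 = 4431025 ≡ 1337 (mod 3397)
4^128 ≡ 1337^2 = 1787569 ≡ 747 (mod 3397)
4^256 ≡ 747^2 = 558009 ≡ 901 (mod 3397)
4^512 ≡ 901^2 = 811801 ≡ 3315 (mod 3397)
4^1024 ≡ 3315^2 = 10989225 ≡ 3327 (mod 3397)
4^2048 ≡ 3327^2 = 11068929 ≡ 1503 (mod 3397)
3396 = 2048 + 1024 + 256 + 64 + 4 in binary powers of 2.
So 4^3396 ≡ 1503 · 3327 · 901 · 1337 · 256 ≡ 2197 (mod 3397).
Since 2197 ≠ 1, base 4 is a Fermat witness: 3397 is composite.

2197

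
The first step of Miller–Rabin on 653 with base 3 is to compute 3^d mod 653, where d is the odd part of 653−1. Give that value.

504

653 − 1 = 652 = 2^2 · 163, so d = 163.
3^1 ≡ 3 (mod 653)
3^2 ≡ 3^2 = 9 ≡ 9 (mod 653)
3^4 ≡ 9^2 = 81 ≡ 81 (mod 653)
3^8 ≡ 81^2 = 6561 ≡ 31 (mod 653)
3^16 ≡ 31^2 = 961 ≡ 308 (mod 653)
3^32 ≡ 308^2 = 94864 ≡ 179 (mod 653)
3^64 ≡ 179^2 = 32041 ≡ 44 (mod 653)
3^128 ≡ 44^2 = 1936 ≡ 630 (mod 653)
163 = 128 + 32 + 2 + 1 in binary powers of 2.
So 3^163 ≡ 630 · 179 · 9 · 3 ≡ 504 (mod 653).
Squaring chain: 504 → 652; reaches −1, so base 3 does not prove 653 composite.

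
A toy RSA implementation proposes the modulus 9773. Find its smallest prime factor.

29

9773 is odd.
Digit sum 26, not divisible by 3.
Ends in 3: not divisible by 5.
7: 9773 = 7·1396 + 1
11: 9773 = 11·888 + 5
13: 9773 = 13·751 + 10
17: 9773 = 17·574 + 15
19: 9773 = 19·514 + 7
23: 9773 = 23·424 + 21
29: 9773 = 29·337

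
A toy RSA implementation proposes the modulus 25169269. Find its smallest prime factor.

97

25169269 is odd.
Digit sum 40, not divisible by 3.
Ends in 9: not divisible by 5.
7: 25169269 = 7·3595609 + 6
11: 25169269 = 11·2288115 + 4
13: 25169269 = 13·1936097 + 8
17: 25169269 = 17·1480545 + 4
19: 25169269 = 19·1324698 + 7
23: 25169269 = 23·1094316 + 1
29: 25169269 = 29·867905 + 24
31: 25169269 = 31·811911 + 28
37: 25169269 = 37·680250 + 19
41: 25169269 = 41·613884 + 25
43: 25169269 = 43·585331 + 36
47: 25169269 = 47·535516 + 17
53: 25169269 = 53·474891 + 46
59: 25169269 = 59·426597 + 46
61: 25169269 = 61·412610 + 59
67: 25169269 = 67·375660 + 49
71: 25169269 = 71·354496 + 53
73: 25169269 = 73·344784 + 37
79: 25169269 = 79·318598 + 27
83: 25169269 = 83·303244 + 17
89: 25169269 = 89·282800 + 69
97: 25169269 = 97·259477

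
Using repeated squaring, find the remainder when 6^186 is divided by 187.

49

6^1 ≡ 6 (mod 187)
6^2 ≡ 6^2 = 36 ≡ 36 (mod 187)
6^4 ≡ 36^2 = 1296 ≡ 174 (mod 187)
6^8 ≡ 174^2 = 30276 ≡ 169 (mod 187)
6^16 ≡ 169^2 = 28561 ≡ 137 (mod 187)
6^32 ≡ 137^2 = 18769 ≡ 69 (mod 187)
6^64 ≡ 69^2 = 4761 ≡ 86 (mod 187)
6^128 ≡ 86^2 = 7396 ≡ 103 (mod 187)
186 = 128 + 32 + 16 + 8 + 2 in binary powers of 2.
So 6^186 ≡ 103 · 69 · 137 · 169 · 36 ≡ 49 (mod 187).
Since 49 ≠ 1, base 6 is a Fermat witness: 187 is composite.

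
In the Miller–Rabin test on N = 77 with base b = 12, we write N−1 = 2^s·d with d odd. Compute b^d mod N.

12

77 − 1 = 76 = 2^2 · 19, so d = 19.
12^1 ≡ 12 (mod 77)
12^2 ≡ 12^2 = 144 ≡ 67 (mod 77)
12^4 ≡ 67^2 = 4489 ≡ 23 (mod 77)
12^8 ≡ 23^2 = 529 ≡ 67 (mod 77)
12^16 ≡ 67^2 = 4489 ≡ 23 (mod 77)
19 = 16 + 2 + 1 in binary powers of 2.
So 12^19 ≡ 23 · 67 · 12 ≡ 12 (mod 77).
Squaring chain: 12 → 67; never reaches −1, so base 12 is a Miller–Rabin witness that 77 is composite.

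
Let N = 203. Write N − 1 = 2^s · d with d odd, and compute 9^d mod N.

4

203 − 1 = 202 = 2^1 · 101, so d = 101.
9^1 ≡ 9 (mod 203)
9^2 ≡ 9^2 = 81 ≡ 81 (mod 203)
9^4 ≡ 81^2 = 6561 ≡ 65 (mod 203)
9^8 ≡ 65^2 = 4225 ≡ 165 (mod 203)
9^16 ≡ 165^2 = 27225 ≡ 23 (mod 203)
9^32 ≡ 23^2 = 529 ≡ 123 (mod 203)
9^64 ≡ 123^2 = 15129 ≡ 107 (mod 203)
101 = 64 + 32 + 4 + 1 in binary powers of 2.
So 9^101 ≡ 107 · 123 · 65 · 9 ≡ 4 (mod 203).
Squaring chain: 4; never reaches −1, so base 9 is a Miller–Rabin witness that 203 is composite.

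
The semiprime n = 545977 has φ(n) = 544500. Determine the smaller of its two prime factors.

φ(n) = (p−1)(q−1) = n − (p+q) + 1, so p + q = 545977 − 544500 + 1 = 1478.
p and q are the roots of t² − 1478t + 545977 = 0.
Discriminant: 1478² − 4·545977 = 2184484 − 2183908 = 576; √576 = 24.
q = (1478 − 24)/2 = 727, p = (1478 + 24)/2 = 751.
Check: 727 · 751 = 545977.

727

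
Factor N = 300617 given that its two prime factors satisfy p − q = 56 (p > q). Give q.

Since p = q + 56, we have 300617 = q(q + 56), so q² + 56q − 300617 = 0.
Discriminant: 56² + 4·300617 = 3136 + 1202468 = 1205604; √1205604 = 1098.
q = (−56 + 1098)/2 = 521, and p = q + 56 = 577.
Check: 521 · 577 = 300617.

521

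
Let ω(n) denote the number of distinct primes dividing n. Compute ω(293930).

6

293930 = 2 · 146965
146965 = 5 · 29393
29393 = 7 · 4199
4199 = 13 · 323
323 = 17 · 19
293930 = 2 · 5 · 7 · 13 · 17 · 19, which has 6 distinct prime factors.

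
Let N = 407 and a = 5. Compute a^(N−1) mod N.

5^1 ≡ 5 (mod 407)
5^2 ≡ 5^2 = 25 ≡ 25 (mod 407)
5^4 ≡ 25^2 = 625 ≡ 218 (mod 407)
5^8 ≡ 218^2 = 47524 ≡ 312 (mod 407)
5^16 ≡ 312^2 = 97344 ≡ 71 (mod 407)
5^32 ≡ 71^2 = 5041 ≡ 157 (mod 407)
5^64 ≡ 157^2 = 24649 ≡ 229 (mod 407)
5^128 ≡ 229^2 = 52441 ≡ 345 (mod 407)
5^256 ≡ 345^2 = 119025 ≡ 181 (mod 407)
406 = 256 + 128 + 16 + 4 + 2 in binary powers of 2.
So 5^406 ≡ 181 · 345 · 71 · 218 · 25 ≡ 104 (mod 407).
Since 104 ≠ 1, base 5 is a Fermat witness: 407 is composite.

104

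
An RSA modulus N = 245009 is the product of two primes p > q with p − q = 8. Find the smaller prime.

Since p = q + 8, we have 245009 = q(q + 8), so q² + 8q − 245009 = 0.
Discriminant: 8² + 4·245009 = 64 + 980036 = 980100; √980100 = 990.
q = (−8 + 990)/2 = 491, and p = q + 8 = 499.
Check: 491 · 499 = 245009.

491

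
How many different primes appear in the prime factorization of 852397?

852397 = 7 · 121771
121771 = 13 · 9367
9367 = 17 · 551
551 = 19 · 29
852397 = 7 · 13 · 17 · 19 · 29, which has 5 distinct prime factors.

5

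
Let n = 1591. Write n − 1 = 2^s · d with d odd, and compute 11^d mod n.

924

1591 − 1 = 1590 = 2^1 · 795, so d = 795.
11^1 ≡ 11 (mod 1591)
11^2 ≡ 11^2 = 121 ≡ 121 (mod 1591)
11^4 ≡ 121^2 = 14641 ≡ 322 (mod 1591)
11^8 ≡ 322^2 = 103684 ≡ 269 (mod 1591)
11^16 ≡ 269^2 = 72361 ≡ 766 (mod 1591)
11^32 ≡ 766^2 = 586756 ≡ 1268 (mod 1591)
11^64 ≡ 1268^2 = 1607824 ≡ 914 (mod 1591)
11^128 ≡ 914^2 = 835396 ≡ 121 (mod 1591)
11^256 ≡ 121^2 = 14641 ≡ 322 (mod 1591)
11^512 ≡ 322^2 = 103684 ≡ 269 (mod 1591)
795 = 512 + 256 + 16 + 8 + 2 + 1 in binary powers of 2.
So 11^795 ≡ 269 · 322 · 766 · 269 · 121 · 11 ≡ 924 (mod 1591).
Squaring chain: 924; never reaches −1, so base 11 is a Miller–Rabin witness that 1591 is composite.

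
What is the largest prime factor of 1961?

1961 = 37 · 53
53 is prime.
So 1961 = 37 · 53; the largest prime factor is 53.

53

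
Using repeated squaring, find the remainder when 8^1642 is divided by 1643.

250

8^1 ≡ 8 (mod 1643)
8^2 ≡ 8^2 = 64 ≡ 64 (mod 1643)
8^4 ≡ 64^2 = 4096 ≡ 810 (mod 1643)
8^8 ≡ 810^2 = 656100 ≡ 543 (mod 1643)
8^16 ≡ 543^2 = 294849 ≡ 752 (mod 1643)
8^32 ≡ 752^2 = 565504 ≡ 312 (mod 1643)
8^64 ≡ 312^2 = 97344 ≡ 407 (mod 1643)
8^128 ≡ 407^2 = 165649 ≡ 1349 (mod 1643)
8^256 ≡ 1349^2 = 1819801 ≡ 1000 (mod 1643)
8^512 ≡ 1000^2 = 1000000 ≡ 1056 (mod 1643)
8^1024 ≡ 1056^2 = 1115136 ≡ 1182 (mod 1643)
1642 = 1024 + 512 + 64 + 32 + 8 + 2 in binary powers of 2.
So 8^1642 ≡ 1182 · 1056 · 407 · 312 · 543 · 64 ≡ 250 (mod 1643).
Since 250 ≠ 1, base 8 is a Fermat witness: 1643 is composite.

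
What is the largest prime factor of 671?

61

671 = 11 · 61
61 is prime.
So 671 = 11 · 61; the largest prime factor is 61.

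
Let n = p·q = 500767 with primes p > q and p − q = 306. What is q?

571

Since p = q + 306, we have 500767 = q(q + 306), so q² + 306q − 500767 = 0.
Discriminant: 306² + 4·500767 = 93636 + 2003068 = 2096704; √2096704 = 1448.
q = (−306 + 1448)/2 = 571, and p = q + 306 = 877.
Check: 571 · 877 = 500767.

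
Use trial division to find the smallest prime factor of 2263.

2263 is odd.
Digit sum 13, not divisible by 3.
Ends in 3: not divisible by 5.
7: 2263 = 7·323 + 2
11: 2263 = 11·205 + 8
13: 2263 = 13·174 + 1
17: 2263 = 17·133 + 2
19: 2263 = 19·119 + 2
23: 2263 = 23·98 + 9
29: 2263 = 29·78 + 1
31: 2263 = 31·73

31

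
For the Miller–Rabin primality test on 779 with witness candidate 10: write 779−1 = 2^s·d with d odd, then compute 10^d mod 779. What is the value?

242

779 − 1 = 778 = 2^1 · 389, so d = 389.
10^1 ≡ 10 (mod 779)
10^2 ≡ 10^2 = 100 ≡ 100 (mod 779)
10^4 ≡ 100^2 = 10000 ≡ 652 (mod 779)
10^8 ≡ 652^2 = 425104 ≡ 549 (mod 779)
10^16 ≡ 549^2 = 301401 ≡ 707 (mod 779)
10^32 ≡ 707^2 = 499849 ≡ 510 (mod 779)
10^64 ≡ 510^2 = 260100 ≡ 693 (mod 779)
10^128 ≡ 693^2 = 480249 ≡ 385 (mod 779)
10^256 ≡ 385^2 = 148225 ≡ 215 (mod 779)
389 = 256 + 128 + 4 + 1 in binary powers of 2.
So 10^389 ≡ 215 · 385 · 652 · 10 ≡ 242 (mod 779).
Squaring chain: 242; never reaches −1, so base 10 is a Miller–Rabin witness that 779 is composite.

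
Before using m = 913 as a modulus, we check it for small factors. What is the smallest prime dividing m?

913 is odd.
Digit sum 13, not divisible by 3.
Ends in 3: not divisible by 5.
7: 913 = 7·130 + 3
11: 913 = 11·83

11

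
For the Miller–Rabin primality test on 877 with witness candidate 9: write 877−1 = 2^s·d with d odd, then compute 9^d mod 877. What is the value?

1

877 − 1 = 876 = 2^2 · 219, so d = 219.
9^1 ≡ 9 (mod 877)
9^2 ≡ 9^2 = 81 ≡ 81 (mod 877)
9^4 ≡ 81^2 = 6561 ≡ 422 (mod 877)
9^8 ≡ 422^2 = 178084 ≡ 53 (mod 877)
9^16 ≡ 53^2 = 2809 ≡ 178 (mod 877)
9^32 ≡ 178^2 = 31684 ≡ 112 (mod 877)
9^64 ≡ 112^2 = 12544 ≡ 266 (mod 877)
9^128 ≡ 266^2 = 70756 ≡ 596 (mod 877)
219 = 128 + 64 + 16 + 8 + 2 + 1 in binary powers of 2.
So 9^219 ≡ 596 · 266 · 178 · 53 · 81 · 9 ≡ 1 (mod 877).
Since 9^d ≡ 1 (mod 877), base 9 does not prove 877 composite.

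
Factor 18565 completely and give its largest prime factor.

18565 = 5 · 3713
3713 = 47 · 79
79 is prime.
So 18565 = 5 · 47 · 79; the largest prime factor is 79.

79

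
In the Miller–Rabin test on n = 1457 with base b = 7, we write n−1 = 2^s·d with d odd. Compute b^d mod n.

1457 − 1 = 1456 = 2^4 · 91, so d = 91.
7^1 ≡ 7 (mod 1457)
7^2 ≡ 7^2 = 49 ≡ 49 (mod 1457)
7^4 ≡ 49^2 = 2401 ≡ 944 (mod 1457)
7^8 ≡ 944^2 = 891136 ≡ 909 (mod 1457)
7^16 ≡ 909^2 = 826281 ≡ 162 (mod 1457)
7^32 ≡ 162^2 = 26244 ≡ 18 (mod 1457)
7^64 ≡ 18^2 = 324 ≡ 324 (mod 1457)
91 = 64 + 16 + 8 + 2 + 1 in binary powers of 2.
So 7^91 ≡ 324 · 162 · 909 · 49 · 7 ≡ 1061 (mod 1457).
Squaring chain: 1061 → 917 → 200 → 661; never reaches −1, so base 7 is a Miller–Rabin witness that 1457 is composite.

1061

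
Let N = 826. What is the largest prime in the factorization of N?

826 = 2 · 413
413 = 7 · 59
59 is prime.
So 826 = 2 · 7 · 59; the largest prime factor is 59.

59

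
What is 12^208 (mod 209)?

45

12^1 ≡ 12 (mod 209)
12^2 ≡ 12^2 = 144 ≡ 144 (mod 209)
12^4 ≡ 144^2 = 20736 ≡ 45 (mod 209)
12^8 ≡ 45^2 = 2025 ≡ 144 (mod 209)
12^16 ≡ 144^2 = 20736 ≡ 45 (mod 209)
12^32 ≡ 45^2 = 2025 ≡ 144 (mod 209)
12^64 ≡ 144^2 = 20736 ≡ 45 (mod 209)
12^128 ≡ 45^2 = 2025 ≡ 144 (mod 209)
208 = 128 + 64 + 16 in binary powers of 2.
So 12^208 ≡ 144 · 45 · 45 ≡ 45 (mod 209).
Since 45 ≠ 1, base 12 is a Fermat witness: 209 is composite.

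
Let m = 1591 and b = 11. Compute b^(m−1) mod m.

11^1 ≡ 11 (mod 1591)
11^2 ≡ 11^2 = 121 ≡ 121 (mod 1591)
11^4 ≡ 121^2 = 14641 ≡ 322 (mod 1591)
11^8 ≡ 322^2 = 103684 ≡ 269 (mod 1591)
11^16 ≡ 269^2 = 72361 ≡ 766 (mod 1591)
11^32 ≡ 766^2 = 586756 ≡ 1268 (mod 1591)
11^64 ≡ 1268^2 = 1607824 ≡ 914 (mod 1591)
11^128 ≡ 914^2 = 835396 ≡ 121 (mod 1591)
11^256 ≡ 121^2 = 14641 ≡ 322 (mod 1591)
11^512 ≡ 322^2 = 103684 ≡ 269 (mod 1591)
11^1024 ≡ 269^2 = 72361 ≡ 766 (mod 1591)
1590 = 1024 + 512 + 32 + 16 + 4 + 2 in binary powers of 2.
So 11^1590 ≡ 766 · 269 · 1268 · 766 · 322 · 121 ≡ 1000 (mod 1591).
Since 1000 ≠ 1, base 11 is a Fermat witness: 1591 is composite.

1000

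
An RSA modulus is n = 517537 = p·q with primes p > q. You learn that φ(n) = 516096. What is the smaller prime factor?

φ(n) = (p−1)(q−1) = n − (p+q) + 1, so p + q = 517537 − 516096 + 1 = 1442.
p and q are the roots of t² − 1442t + 517537 = 0.
Discriminant: 1442² − 4·517537 = 2079364 − 2070148 = 9216; √9216 = 96.
q = (1442 − 96)/2 = 673, p = (1442 + 96)/2 = 769.
Check: 673 · 769 = 517537.

673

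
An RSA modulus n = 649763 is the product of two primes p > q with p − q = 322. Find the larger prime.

Since p = q + 322, we have 649763 = q(q + 322), so q² + 322q − 649763 = 0.
Discriminant: 322² + 4·649763 = 103684 + 2599052 = 2702736; √2702736 = 1644.
q = (−322 + 1644)/2 = 661, and p = q + 322 = 983.
Check: 661 · 983 = 649763.

983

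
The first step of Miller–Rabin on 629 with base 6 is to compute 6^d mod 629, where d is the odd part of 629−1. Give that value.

629 − 1 = 628 = 2^2 · 157, so d = 157.
6^1 ≡ 6 (mod 629)
6^2 ≡ 6^2 = 36 ≡ 36 (mod 629)
6^4 ≡ 36^2 = 1296 ≡ 38 (mod 629)
6^8 ≡ 38^2 = 1444 ≡ 186 (mod 629)
6^16 ≡ 186^2 = 34596 ≡ 1 (mod 629)
6^32 ≡ 1^2 = 1 ≡ 1 (mod 629)
6^64 ≡ 1^2 = 1 ≡ 1 (mod 629)
6^128 ≡ 1^2 = 1 ≡ 1 (mod 629)
157 = 128 + 16 + 8 + 4 + 1 in binary powers of 2.
So 6^157 ≡ 1 · 1 · 186 · 38 · 6 ≡ 265 (mod 629).
Squaring chain: 265 → 406; never reaches −1, so base 6 is a Miller–Rabin witness that 629 is composite.

265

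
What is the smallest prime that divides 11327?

47

11327 is odd.
Digit sum 14, not divisible by 3.
Ends in 7: not divisible by 5.
7: 11327 = 7·1618 + 1
11: 11327 = 11·1029 + 8
13: 11327 = 13·871 + 4
17: 11327 = 17·666 + 5
19: 11327 = 19·596 + 3
23: 11327 = 23·492 + 11
29: 11327 = 29·390 + 17
31: 11327 = 31·365 + 12
37: 11327 = 37·306 + 5
41: 11327 = 41·276 + 11
43: 11327 = 43·263 + 18
47: 11327 = 47·241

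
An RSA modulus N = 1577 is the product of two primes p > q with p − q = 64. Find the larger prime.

83

Since p = q + 64, we have 1577 = q(q + 64), so q² + 64q − 1577 = 0.
Discriminant: 64² + 4·1577 = 4096 + 6308 = 10404; √10404 = 102.
q = (−64 + 102)/2 = 19, and p = q + 64 = 83.
Check: 19 · 83 = 1577.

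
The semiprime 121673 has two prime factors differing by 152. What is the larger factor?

Since p = q + 152, we have 121673 = q(q + 152), so q² + 152q − 121673 = 0.
Discriminant: 152² + 4·121673 = 23104 + 486692 = 509796; √509796 = 714.
q = (−152 + 714)/2 = 281, and p = q + 152 = 433.
Check: 281 · 433 = 121673.

433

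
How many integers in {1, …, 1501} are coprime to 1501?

Factor: 1501 = 19 · 79.
φ(1501) = (19−1) · (79−1) = 18 · 78 = 1404.

1404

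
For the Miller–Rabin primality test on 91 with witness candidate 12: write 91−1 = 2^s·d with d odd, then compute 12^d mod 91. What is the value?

90

91 − 1 = 90 = 2^1 · 45, so d = 45.
12^1 ≡ 12 (mod 91)
12^2 ≡ 12^2 = 144 ≡ 53 (mod 91)
12^4 ≡ 53^2 = 2809 ≡ 79 (mod 91)
12^8 ≡ 79^2 = 6241 ≡ 53 (mod 91)
12^16 ≡ 53^2 = 2809 ≡ 79 (mod 91)
12^32 ≡ 79^2 = 6241 ≡ 53 (mod 91)
45 = 32 + 8 + 4 + 1 in binary powers of 2.
So 12^45 ≡ 53 · 53 · 79 · 12 ≡ 90 (mod 91).
Since 12^d ≡ 90 (mod 91), base 12 does not prove 91 composite.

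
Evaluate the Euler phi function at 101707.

93600

Factor: 101707 = 19 · 53 · 101.
φ(101707) = (19−1) · (53−1) · (101−1) = 18 · 52 · 100 = 93600.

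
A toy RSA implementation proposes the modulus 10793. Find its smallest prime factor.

43

10793 is odd.
Digit sum 20, not divisible by 3.
Ends in 3: not divisible by 5.
7: 10793 = 7·1541 + 6
11: 10793 = 11·981 + 2
13: 10793 = 13·830 + 3
17: 10793 = 17·634 + 15
19: 10793 = 19·568 + 1
23: 10793 = 23·469 + 6
29: 10793 = 29·372 + 5
31: 10793 = 31·348 + 5
37: 10793 = 37·291 + 26
41: 10793 = 41·263 + 10
43: 10793 = 43·251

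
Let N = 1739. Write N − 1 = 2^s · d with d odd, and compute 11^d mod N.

1470

1739 − 1 = 1738 = 2^1 · 869, so d = 869.
11^1 ≡ 11 (mod 1739)
11^2 ≡ 11^2 = 121 ≡ 121 (mod 1739)
11^4 ≡ 121^2 = 14641 ≡ 729 (mod 1739)
11^8 ≡ 729^2 = 531441 ≡ 1046 (mod 1739)
11^16 ≡ 1046^2 = 1094116 ≡ 285 (mod 1739)
11^32 ≡ 285^2 = 81225 ≡ 1231 (mod 1739)
11^64 ≡ 1231^2 = 1515361 ≡ 692 (mod 1739)
11^128 ≡ 692^2 = 478864 ≡ 639 (mod 1739)
11^256 ≡ 639^2 = 408321 ≡ 1395 (mod 1739)
11^512 ≡ 1395^2 = 1946025 ≡ 84 (mod 1739)
869 = 512 + 256 + 64 + 32 + 4 + 1 in binary powers of 2.
So 11^869 ≡ 84 · 1395 · 692 · 1231 · 729 · 11 ≡ 1470 (mod 1739).
Squaring chain: 1470; never reaches −1, so base 11 is a Miller–Rabin witness that 1739 is composite.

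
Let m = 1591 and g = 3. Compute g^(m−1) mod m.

3^1 ≡ 3 (mod 1591)
3^2 ≡ 3^2 = 9 ≡ 9 (mod 1591)
3^4 ≡ 9^2 = 81 ≡ 81 (mod 1591)
3^8 ≡ 81^2 = 6561 ≡ 197 (mod 1591)
3^16 ≡ 197^2 = 38809 ≡ 625 (mod 1591)
3^32 ≡ 625^2 = 390625 ≡ 830 (mod 1591)
3^64 ≡ 830^2 = 688900 ≡ 1588 (mod 1591)
3^128 ≡ 1588^2 = 2521744 ≡ 9 (mod 1591)
3^256 ≡ 9^2 = 81 ≡ 81 (mod 1591)
3^512 ≡ 81^2 = 6561 ≡ 197 (mod 1591)
3^1024 ≡ 197^2 = 38809 ≡ 625 (mod 1591)
1590 = 1024 + 512 + 32 + 16 + 4 + 2 in binary powers of 2.
So 3^1590 ≡ 625 · 197 · 830 · 625 · 81 · 9 ≡ 322 (mod 1591).
Since 322 ≠ 1, base 3 is a Fermat witness: 1591 is composite.

322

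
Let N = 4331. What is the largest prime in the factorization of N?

71

4331 = 61 · 71
71 is prime.
So 4331 = 61 · 71; the largest prime factor is 71.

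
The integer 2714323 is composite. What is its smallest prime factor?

41

2714323 is odd.
Digit sum 22, not divisible by 3.
Ends in 3: not divisible by 5.
7: 2714323 = 7·387760 + 3
11: 2714323 = 11·246756 + 7
13: 2714323 = 13·208794 + 1
17: 2714323 = 17·159666 + 1
19: 2714323 = 19·142859 + 2
23: 2714323 = 23·118014 + 1
29: 2714323 = 29·93597 + 10
31: 2714323 = 31·87558 + 25
37: 2714323 = 37·73360 + 3
41: 2714323 = 41·66203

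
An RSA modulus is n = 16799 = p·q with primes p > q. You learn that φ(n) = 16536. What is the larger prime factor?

φ(n) = (p−1)(q−1) = n − (p+q) + 1, so p + q = 16799 − 16536 + 1 = 264.
p and q are the roots of t² − 264t + 16799 = 0.
Discriminant: 264² − 4·16799 = 69696 − 67196 = 2500; √2500 = 50.
q = (264 − 50)/2 = 107, p = (264 + 50)/2 = 157.
Check: 107 · 157 = 16799.

157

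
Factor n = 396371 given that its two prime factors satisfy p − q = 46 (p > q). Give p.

Since p = q + 46, we have 396371 = q(q + 46), so q² + 46q − 396371 = 0.
Discriminant: 46² + 4·396371 = 2116 + 1585484 = 1587600; √1587600 = 1260.
q = (−46 + 1260)/2 = 607, and p = q + 46 = 653.
Check: 607 · 653 = 396371.

653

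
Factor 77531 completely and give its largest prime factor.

61

77531 = 31 · 2501
2501 = 41 · 61
61 is prime.
So 77531 = 31 · 41 · 61; the largest prime factor is 61.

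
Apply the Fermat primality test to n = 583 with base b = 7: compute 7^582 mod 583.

566

7^1 ≡ 7 (mod 583)
7^2 ≡ 7^2 = 49 ≡ 49 (mod 583)
7^4 ≡ 49^2 = 2401 ≡ 69 (mod 583)
7^8 ≡ 69^2 = 4761 ≡ 97 (mod 583)
7^16 ≡ 97^2 = 9409 ≡ 81 (mod 583)
7^32 ≡ 81^2 = 6561 ≡ 148 (mod 583)
7^64 ≡ 148^2 = 21904 ≡ 333 (mod 583)
7^128 ≡ 333^2 = 110889 ≡ 119 (mod 583)
7^256 ≡ 119^2 = 14161 ≡ 169 (mod 583)
7^512 ≡ 169^2 = 28561 ≡ 577 (mod 583)
582 = 512 + 64 + 4 + 2 in binary powers of 2.
So 7^582 ≡ 577 · 333 · 69 · 49 ≡ 566 (mod 583).
Since 566 ≠ 1, base 7 is a Fermat witness: 583 is composite.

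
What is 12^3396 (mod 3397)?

1116

12^1 ≡ 12 (mod 3397)
12^2 ≡ 12^2 = 144 ≡ 144 (mod 3397)
12^4 ≡ 144^2 = 20736 ≡ 354 (mod 3397)
12^8 ≡ 354^2 = 125316 ≡ 3024 (mod 3397)
12^16 ≡ 3024^2 = 9144576 ≡ 3249 (mod 3397)
12^32 ≡ 3249^2 = 10556001 ≡ 1522 (mod 3397)
12^64 ≡ 1522^2 = 2316484 ≡ 3127 (mod 3397)
12^128 ≡ 3127^2 = 9778129 ≡ 1563 (mod 3397)
12^256 ≡ 1563^2 = 2442969 ≡ 526 (mod 3397)
12^512 ≡ 526^2 = 276676 ≡ 1519 (mod 3397)
12^1024 ≡ 1519^2 = 2307361 ≡ 798 (mod 3397)
12^2048 ≡ 798^2 = 636804 ≡ 1565 (mod 3397)
3396 = 2048 + 1024 + 256 + 64 + 4 in binary powers of 2.
So 12^3396 ≡ 1565 · 798 · 526 · 3127 · 354 ≡ 1116 (mod 3397).
Since 1116 ≠ 1, base 12 is a Fermat witness: 3397 is composite.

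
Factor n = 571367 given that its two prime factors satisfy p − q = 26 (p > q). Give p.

Since p = q + 26, we have 571367 = q(q + 26), so q² + 26q − 571367 = 0.
Discriminant: 26² + 4·571367 = 676 + 2285468 = 2286144; √2286144 = 1512.
q = (−26 + 1512)/2 = 743, and p = q + 26 = 769.
Check: 743 · 769 = 571367.

769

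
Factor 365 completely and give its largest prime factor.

73

365 = 5 · 73
73 is prime.
So 365 = 5 · 73; the largest prime factor is 73.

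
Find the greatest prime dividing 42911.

42911 = 11 · 3901
3901 = 47 · 83
83 is prime.
So 42911 = 11 · 47 · 83; the largest prime factor is 83.

83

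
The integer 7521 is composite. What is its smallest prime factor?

7521 is odd.
Digit sum 15, divisible by 3.

3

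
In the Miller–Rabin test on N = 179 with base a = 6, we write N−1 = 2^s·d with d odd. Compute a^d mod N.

179 − 1 = 178 = 2^1 · 89, so d = 89.
6^1 ≡ 6 (mod 179)
6^2 ≡ 6^2 = 36 ≡ 36 (mod 179)
6^4 ≡ 36^2 = 1296 ≡ 43 (mod 179)
6^8 ≡ 43^2 = 1849 ≡ 59 (mod 179)
6^16 ≡ 59^2 = 3481 ≡ 80 (mod 179)
6^32 ≡ 80^2 = 6400 ≡ 135 (mod 179)
6^64 ≡ 135^2 = 18225 ≡ 146 (mod 179)
89 = 64 + 16 + 8 + 1 in binary powers of 2.
So 6^89 ≡ 146 · 80 · 59 · 6 ≡ 178 (mod 179).
Since 6^d ≡ 178 (mod 179), base 6 does not prove 179 composite.

178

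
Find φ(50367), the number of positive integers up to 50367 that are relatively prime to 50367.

Factor: 50367 = 3 · 103 · 163.
φ(50367) = (3−1) · (103−1) · (163−1) = 2 · 102 · 162 = 33048.

33048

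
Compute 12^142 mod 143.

12^1 ≡ 12 (mod 143)
12^2 ≡ 12^2 = 144 ≡ 1 (mod 143)
12^4 ≡ 1^2 = 1 ≡ 1 (mod 143)
12^8 ≡ 1^2 = 1 ≡ 1 (mod 143)
12^16 ≡ 1^2 = 1 ≡ 1 (mod 143)
12^32 ≡ 1^2 = 1 ≡ 1 (mod 143)
12^64 ≡ 1^2 = 1 ≡ 1 (mod 143)
12^128 ≡ 1^2 = 1 ≡ 1 (mod 143)
142 = 128 + 8 + 4 + 2 in binary powers of 2.
So 12^142 ≡ 1 · 1 · 1 · 1 ≡ 1 (mod 143).
Since the result is 1, base 12 gives no evidence that 143 is composite.

1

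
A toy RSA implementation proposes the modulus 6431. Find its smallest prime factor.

59

6431 is odd.
Digit sum 14, not divisible by 3.
Ends in 1: not divisible by 5.
7: 6431 = 7·918 + 5
11: 6431 = 11·584 + 7
13: 6431 = 13·494 + 9
17: 6431 = 17·378 + 5
19: 6431 = 19·338 + 9
23: 6431 = 23·279 + 14
29: 6431 = 29·221 + 22
31: 6431 = 31·207 + 14
37: 6431 = 37·173 + 30
41: 6431 = 41·156 + 35
43: 6431 = 43·149 + 24
47: 6431 = 47·136 + 39
53: 6431 = 53·121 + 18
59: 6431 = 59·109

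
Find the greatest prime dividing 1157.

89

1157 = 13 · 89
89 is prime.
So 1157 = 13 · 89; the largest prime factor is 89.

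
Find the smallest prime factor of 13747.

59

13747 is odd.
Digit sum 22, not divisible by 3.
Ends in 7: not divisible by 5.
7: 13747 = 7·1963 + 6
11: 13747 = 11·1249 + 8
13: 13747 = 13·1057 + 6
17: 13747 = 17·808 + 11
19: 13747 = 19·723 + 10
23: 13747 = 23·597 + 16
29: 13747 = 29·474 + 1
31: 13747 = 31·443 + 14
37: 13747 = 37·371 + 20
41: 13747 = 41·335 + 12
43: 13747 = 43·319 + 30
47: 13747 = 47·292 + 23
53: 13747 = 53·259 + 20
59: 13747 = 59·233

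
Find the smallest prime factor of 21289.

21289 is odd.
Digit sum 22, not divisible by 3.
Ends in 9: not divisible by 5.
7: 21289 = 7·3041 + 2
11: 21289 = 11·1935 + 4
13: 21289 = 13·1637 + 8
17: 21289 = 17·1252 + 5
19: 21289 = 19·1120 + 9
23: 21289 = 23·925 + 14
29: 21289 = 29·734 + 3
31: 21289 = 31·686 + 23
37: 21289 = 37·575 + 14
41: 21289 = 41·519 + 10
43: 21289 = 43·495 + 4
47: 21289 = 47·452 + 45
53: 21289 = 53·401 + 36
59: 21289 = 59·360 + 49
61: 21289 = 61·349

61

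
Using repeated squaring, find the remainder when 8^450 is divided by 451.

8^1 ≡ 8 (mod 451)
8^2 ≡ 8^2 = 64 ≡ 64 (mod 451)
8^4 ≡ 64^2 = 4096 ≡ 37 (mod 451)
8^8 ≡ 37^2 = 1369 ≡ 16 (mod 451)
8^16 ≡ 16^2 = 256 ≡ 256 (mod 451)
8^32 ≡ 256^2 = 65536 ≡ 141 (mod 451)
8^64 ≡ 141^2 = 19881 ≡ 37 (mod 451)
8^128 ≡ 37^2 = 1369 ≡ 16 (mod 451)
8^256 ≡ 16^2 = 256 ≡ 256 (mod 451)
450 = 256 + 128 + 64 + 2 in binary powers of 2.
So 8^450 ≡ 256 · 16 · 37 · 64 ≡ 122 (mod 451).
Since 122 ≠ 1, base 8 is a Fermat witness: 451 is composite.

122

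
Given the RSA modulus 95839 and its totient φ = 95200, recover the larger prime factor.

φ(n) = (p−1)(q−1) = n − (p+q) + 1, so p + q = 95839 − 95200 + 1 = 640.
p and q are the roots of t² − 640t + 95839 = 0.
Discriminant: 640² − 4·95839 = 409600 − 383356 = 26244; √26244 = 162.
q = (640 − 162)/2 = 239, p = (640 + 162)/2 = 401.
Check: 239 · 401 = 95839.

401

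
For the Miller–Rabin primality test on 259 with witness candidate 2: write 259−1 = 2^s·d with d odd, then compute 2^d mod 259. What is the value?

259 − 1 = 258 = 2^1 · 129, so d = 129.
2^1 ≡ 2 (mod 259)
2^2 ≡ 2^2 = 4 ≡ 4 (mod 259)
2^4 ≡ 4^2 = 16 ≡ 16 (mod 259)
2^8 ≡ 16^2 = 256 ≡ 256 (mod 259)
2^16 ≡ 256^2 = 65536 ≡ 9 (mod 259)
2^32 ≡ 9^2 = 81 ≡ 81 (mod 259)
2^64 ≡ 81^2 = 6561 ≡ 86 (mod 259)
2^128 ≡ 86^2 = 7396 ≡ 144 (mod 259)
129 = 128 + 1 in binary powers of 2.
So 2^129 ≡ 144 · 2 ≡ 29 (mod 259).
Squaring chain: 29; never reaches −1, so base 2 is a Miller–Rabin witness that 259 is composite.

29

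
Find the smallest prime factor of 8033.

8033 is odd.
Digit sum 14, not divisible by 3.
Ends in 3: not divisible by 5.
7: 8033 = 7·1147 + 4
11: 8033 = 11·730 + 3
13: 8033 = 13·617 + 12
17: 8033 = 17·472 + 9
19: 8033 = 19·422 + 15
23: 8033 = 23·349 + 6
29: 8033 = 29·277

29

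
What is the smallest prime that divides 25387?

25387 is odd.
Digit sum 25, not divisible by 3.
Ends in 7: not divisible by 5.
7: 25387 = 7·3626 + 5
11: 25387 = 11·2307 + 10
13: 25387 = 13·1952 + 11
17: 25387 = 17·1493 + 6
19: 25387 = 19·1336 + 3
23: 25387 = 23·1103 + 18
29: 25387 = 29·875 + 12
31: 25387 = 31·818 + 29
37: 25387 = 37·686 + 5
41: 25387 = 41·619 + 8
43: 25387 = 43·590 + 17
47: 25387 = 47·540 + 7
53: 25387 = 53·479

53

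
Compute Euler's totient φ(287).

240

Factor: 287 = 7 · 41.
φ(287) = (7−1) · (41−1) = 6 · 40 = 240.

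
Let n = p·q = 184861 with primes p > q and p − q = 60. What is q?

Since p = q + 60, we have 184861 = q(q + 60), so q² + 60q − 184861 = 0.
Discriminant: 60² + 4·184861 = 3600 + 739444 = 743044; √743044 = 862.
q = (−60 + 862)/2 = 401, and p = q + 60 = 461.
Check: 401 · 461 = 184861.

401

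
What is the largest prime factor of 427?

61

427 = 7 · 61
61 is prime.
So 427 = 7 · 61; the largest prime factor is 61.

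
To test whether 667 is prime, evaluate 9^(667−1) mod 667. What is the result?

49

9^1 ≡ 9 (mod 667)
9^2 ≡ 9^2 = 81 ≡ 81 (mod 667)
9^4 ≡ 81^2 = 6561 ≡ 558 (mod 667)
9^8 ≡ 558^2 = 311364 ≡ 542 (mod 667)
9^16 ≡ 542^2 = 293764 ≡ 284 (mod 667)
9^32 ≡ 284^2 = 80656 ≡ 616 (mod 667)
9^64 ≡ 616^2 = 379456 ≡ 600 (mod 667)
9^128 ≡ 600^2 = 360000 ≡ 487 (mod 667)
9^256 ≡ 487^2 = 237169 ≡ 384 (mod 667)
9^512 ≡ 384^2 = 147456 ≡ 49 (mod 667)
666 = 512 + 128 + 16 + 8 + 2 in binary powers of 2.
So 9^666 ≡ 49 · 487 · 284 · 542 · 81 ≡ 49 (mod 667).
Since 49 ≠ 1, base 9 is a Fermat witness: 667 is composite.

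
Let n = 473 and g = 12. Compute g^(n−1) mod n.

12^1 ≡ 12 (mod 473)
12^2 ≡ 12^2 = 144 ≡ 144 (mod 473)
12^4 ≡ 144^2 = 20736 ≡ 397 (mod 473)
12^8 ≡ 397^2 = 157609 ≡ 100 (mod 473)
12^16 ≡ 100^2 = 10000 ≡ 67 (mod 473)
12^32 ≡ 67^2 = 4489 ≡ 232 (mod 473)
12^64 ≡ 232^2 = 53824 ≡ 375 (mod 473)
12^128 ≡ 375^2 = 140625 ≡ 144 (mod 473)
12^256 ≡ 144^2 = 20736 ≡ 397 (mod 473)
472 = 256 + 128 + 64 + 16 + 8 in binary powers of 2.
So 12^472 ≡ 397 · 144 · 375 · 67 · 100 ≡ 210 (mod 473).
Since 210 ≠ 1, base 12 is a Fermat witness: 473 is composite.

210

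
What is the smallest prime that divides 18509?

18509 is odd.
Digit sum 23, not divisible by 3.
Ends in 9: not divisible by 5.
7: 18509 = 7·2644 + 1
11: 18509 = 11·1682 + 7
13: 18509 = 13·1423 + 10
17: 18509 = 17·1088 + 13
19: 18509 = 19·974 + 3
23: 18509 = 23·804 + 17
29: 18509 = 29·638 + 7
31: 18509 = 31·597 + 2
37: 18509 = 37·500 + 9
41: 18509 = 41·451 + 18
43: 18509 = 43·430 + 19
47: 18509 = 47·393 + 38
53: 18509 = 53·349 + 12
59: 18509 = 59·313 + 42
61: 18509 = 61·303 + 26
67: 18509 = 67·276 + 17
71: 18509 = 71·260 + 49
73: 18509 = 73·253 + 40
79: 18509 = 79·234 + 23
83: 18509 = 83·223

83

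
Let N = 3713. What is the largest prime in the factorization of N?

79

3713 = 47 · 79
79 is prime.
So 3713 = 47 · 79; the largest prime factor is 79.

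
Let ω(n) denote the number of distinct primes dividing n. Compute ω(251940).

251940 = 2^2 · 62985
62985 = 3 · 20995
20995 = 5 · 4199
4199 = 13 · 323
323 = 17 · 19
251940 = 2^2 · 3 · 5 · 13 · 17 · 19, which has 6 distinct prime factors.

6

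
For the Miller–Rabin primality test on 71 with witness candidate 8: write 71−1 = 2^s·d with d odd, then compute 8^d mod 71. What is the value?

71 − 1 = 70 = 2^1 · 35, so d = 35.
8^1 ≡ 8 (mod 71)
8^2 ≡ 8^2 = 64 ≡ 64 (mod 71)
8^4 ≡ 64^2 = 4096 ≡ 49 (mod 71)
8^8 ≡ 49^2 = 2401 ≡ 58 (mod 71)
8^16 ≡ 58^2 = 3364 ≡ 27 (mod 71)
8^32 ≡ 27^2 = 729 ≡ 19 (mod 71)
35 = 32 + 2 + 1 in binary powers of 2.
So 8^35 ≡ 19 · 64 · 8 ≡ 1 (mod 71).
Since 8^d ≡ 1 (mod 71), base 8 does not prove 71 composite.

1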